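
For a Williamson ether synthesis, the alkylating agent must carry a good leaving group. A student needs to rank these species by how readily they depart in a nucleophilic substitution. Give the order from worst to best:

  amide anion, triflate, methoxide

Rank by basicity of the departing species: weakest base leaves most easily.
triflate: pKₐ(CF₃SO₃H (triflic acid)) ≈ -14
methoxide: pKₐ(CH₃OH) ≈ 15.5
amide anion: pKₐ(NH₃) ≈ 38
Listed from poorest to best leaving group as asked.

amide anion < methoxide < triflate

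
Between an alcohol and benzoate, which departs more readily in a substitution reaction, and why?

an alcohol

an alcohol is the better leaving group.
pKₐ(R'OH₂⁺) ≈ -2.4 versus pKₐ(C₆H₅COOH) ≈ 4.2: an alcohol is the much weaker base.
Neutral; leaves from a protonated ether (an oxonium ion, R–O(H)R'⁺).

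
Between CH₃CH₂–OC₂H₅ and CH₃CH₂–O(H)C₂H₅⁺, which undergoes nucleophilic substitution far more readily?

CH₃CH₂–O(H)C₂H₅⁺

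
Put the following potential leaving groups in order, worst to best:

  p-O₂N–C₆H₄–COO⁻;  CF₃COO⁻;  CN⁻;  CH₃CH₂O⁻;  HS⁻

Leaving-group ability tracks the stability of the departed species; conjugate-acid pKₐ is the usual yardstick (lower pKₐ → better LG).
CF₃COO⁻: pKₐ(CF₃COOH) ≈ 0.2
p-O₂N–C₆H₄–COO⁻: pKₐ(p-nitrobenzoic acid) ≈ 3.4
HS⁻: pKₐ(H₂S) ≈ 7
CN⁻: pKₐ(HCN) ≈ 9.2 — sp carbon stabilises the charge somewhat, but still a poor LG
CH₃CH₂O⁻: pKₐ(CH₃CH₂OH) ≈ 16 — strong base; alkoxides do not leave unassisted
Listed from poorest to best leaving group as asked.

CH₃CH₂O⁻ < CN⁻ < HS⁻ < p-O₂N–C₆H₄–COO⁻ < CF₃COO⁻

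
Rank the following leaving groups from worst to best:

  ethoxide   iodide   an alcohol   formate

The more stable X⁻ (or X) is on its own — i.e. the weaker a base it is — the better a leaving group it makes.
iodide: pKₐ(HI) ≈ -10
an alcohol: pKₐ(R'OH₂⁺) ≈ -2.4
formate: pKₐ(HCOOH) ≈ 3.8
ethoxide: pKₐ(CH₃CH₂OH) ≈ 16
Reversing gives the worst-to-best order requested.

ethoxide < formate < an alcohol < iodide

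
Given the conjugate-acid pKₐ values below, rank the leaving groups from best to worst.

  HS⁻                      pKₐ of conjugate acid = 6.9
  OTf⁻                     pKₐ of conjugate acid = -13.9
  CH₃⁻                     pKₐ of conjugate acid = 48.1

Lower conjugate-acid pKₐ ⇒ weaker base ⇒ better leaving group.
Sorting by the given values: OTf⁻ (-13.9), HS⁻ (6.9), CH₃⁻ (48.1).

OTf⁻ > HS⁻ > CH₃⁻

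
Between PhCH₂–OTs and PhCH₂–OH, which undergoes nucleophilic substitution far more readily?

PhCH₂–OTs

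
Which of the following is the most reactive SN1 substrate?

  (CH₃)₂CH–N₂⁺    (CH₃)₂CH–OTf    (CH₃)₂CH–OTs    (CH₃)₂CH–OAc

(CH₃)₂CH–N₂⁺

The skeletons are identical, so relative rate is governed entirely by leaving-group ability.
Leaving-group ability tracks the stability of the departed species; conjugate-acid pKₐ is the usual yardstick (lower pKₐ → better LG).
(CH₃)₂CH–N₂⁺ loses N₂: no meaningful conjugate acid; N₂ departs as an exceptionally stable neutral molecule
(CH₃)₂CH–OTf loses OTf⁻: pKₐ(CF₃SO₃H (triflic acid)) ≈ -14
(CH₃)₂CH–OTs loses OTs⁻: pKₐ(p-CH₃C₆H₄SO₃H (TsOH)) ≈ -2.8
(CH₃)₂CH–OAc loses AcO⁻: pKₐ(CH₃COOH) ≈ 4.8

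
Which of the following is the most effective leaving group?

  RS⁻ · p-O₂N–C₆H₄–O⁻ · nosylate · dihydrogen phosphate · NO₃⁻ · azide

nosylate

A good leaving group is a weak base: the lower the pKₐ of its conjugate acid, the more readily it departs.
nosylate: pKₐ(p-O₂NC₆H₄SO₃H) ≈ -3.5
NO₃⁻: pKₐ(HNO₃) ≈ -1.3
dihydrogen phosphate: pKₐ(H₃PO₄) ≈ 2.1
azide: pKₐ(HN₃) ≈ 4.7
p-O₂N–C₆H₄–O⁻: pKₐ(p-nitrophenol) ≈ 7.2
RS⁻: pKₐ(RSH (a thiol)) ≈ 10.5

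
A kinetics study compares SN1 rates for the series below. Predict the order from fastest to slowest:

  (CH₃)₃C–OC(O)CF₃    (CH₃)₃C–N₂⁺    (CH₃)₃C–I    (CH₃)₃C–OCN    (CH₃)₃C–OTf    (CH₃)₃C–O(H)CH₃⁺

(CH₃)₃C–N₂⁺ > (CH₃)₃C–OTf > (CH₃)₃C–I > (CH₃)₃C–O(H)CH₃⁺ > (CH₃)₃C–OC(O)CF₃ > (CH₃)₃C–OCN

With the same alkyl group throughout, only the leaving group differentiates the rates.
Rank by basicity of the departing species: weakest base leaves most easily.
(CH₃)₃C–N₂⁺ loses N₂: no meaningful conjugate acid; N₂ departs as an exceptionally stable neutral molecule
(CH₃)₃C–OTf loses OTf⁻: pKₐ(CF₃SO₃H (triflic acid)) ≈ -14
(CH₃)₃C–I loses I⁻: pKₐ(HI) ≈ -10
(CH₃)₃C–O(H)CH₃⁺ loses R'OH: pKₐ(R'OH₂⁺) ≈ -2.4
(CH₃)₃C–OC(O)CF₃ loses CF₃COO⁻: pKₐ(CF₃COOH) ≈ 0.2
(CH₃)₃C–OCN loses NCO⁻: pKₐ(HOCN) ≈ 3.5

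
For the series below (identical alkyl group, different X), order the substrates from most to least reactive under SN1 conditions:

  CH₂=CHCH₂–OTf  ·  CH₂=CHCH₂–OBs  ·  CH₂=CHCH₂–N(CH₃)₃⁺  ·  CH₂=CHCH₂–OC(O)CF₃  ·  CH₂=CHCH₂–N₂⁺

With the same alkyl group throughout, only the leaving group differentiates the rates.
A good leaving group is a weak base: the lower the pKₐ of its conjugate acid, the more readily it departs.
CH₂=CHCH₂–N₂⁺ loses N₂: no meaningful conjugate acid; N₂ departs as an exceptionally stable neutral molecule
CH₂=CHCH₂–OTf loses OTf⁻: pKₐ(CF₃SO₃H (triflic acid)) ≈ -14
CH₂=CHCH₂–OBs loses OBs⁻: pKₐ(p-BrC₆H₄SO₃H) ≈ -2.8
CH₂=CHCH₂–OC(O)CF₃ loses CF₃COO⁻: pKₐ(CF₃COOH) ≈ 0.2
CH₂=CHCH₂–N(CH₃)₃⁺ loses NR'₃: pKₐ(R'₃NH⁺) ≈ 10.7

CH₂=CHCH₂–N₂⁺ > CH₂=CHCH₂–OTf > CH₂=CHCH₂–OBs > CH₂=CHCH₂–OC(O)CF₃ > CH₂=CHCH₂–N(CH₃)₃⁺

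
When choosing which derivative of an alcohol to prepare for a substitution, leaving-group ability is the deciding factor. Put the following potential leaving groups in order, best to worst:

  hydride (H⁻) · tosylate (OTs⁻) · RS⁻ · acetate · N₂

N₂ > tosylate (OTs⁻) > acetate > RS⁻ > hydride (H⁻)

Rank by basicity of the departing species: weakest base leaves most easily.
N₂: no meaningful conjugate acid; N₂ departs as an exceptionally stable neutral molecule
tosylate (OTs⁻): pKₐ(p-CH₃C₆H₄SO₃H (TsOH)) ≈ -2.8
acetate: pKₐ(CH₃COOH) ≈ 4.8
RS⁻: pKₐ(RSH (a thiol)) ≈ 10.5 — moderately basic; rarely leaves without activation
hydride (H⁻): pKₐ(H₂) ≈ 36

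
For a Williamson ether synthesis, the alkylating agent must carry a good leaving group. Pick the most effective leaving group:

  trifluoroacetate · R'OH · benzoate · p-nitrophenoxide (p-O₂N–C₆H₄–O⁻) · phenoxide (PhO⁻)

R'OH: pKₐ(R'OH₂⁺) ≈ -2.4
trifluoroacetate: pKₐ(CF₃COOH) ≈ 0.2
benzoate: pKₐ(C₆H₅COOH) ≈ 4.2
p-nitrophenoxide (p-O₂N–C₆H₄–O⁻): pKₐ(p-nitrophenol) ≈ 7.2
phenoxide (PhO⁻): pKₐ(C₆H₅OH (phenol)) ≈ 10

R'OH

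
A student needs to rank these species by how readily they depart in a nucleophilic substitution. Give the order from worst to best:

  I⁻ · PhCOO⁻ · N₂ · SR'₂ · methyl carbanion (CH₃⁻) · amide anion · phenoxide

methyl carbanion (CH₃⁻) < amide anion < phenoxide < PhCOO⁻ < SR'₂ < I⁻ < N₂

The more stable X⁻ (or X) is on its own — i.e. the weaker a base it is — the better a leaving group it makes.
N₂: no meaningful conjugate acid; N₂ departs as an exceptionally stable neutral molecule
I⁻: pKₐ(HI) ≈ -10
SR'₂: pKₐ(R'₂SH⁺) ≈ -7
PhCOO⁻: pKₐ(C₆H₅COOH) ≈ 4.2
phenoxide: pKₐ(C₆H₅OH (phenol)) ≈ 10
amide anion: pKₐ(NH₃) ≈ 38
methyl carbanion (CH₃⁻): pKₐ(CH₄) ≈ 48
Listed from poorest to best leaving group as asked.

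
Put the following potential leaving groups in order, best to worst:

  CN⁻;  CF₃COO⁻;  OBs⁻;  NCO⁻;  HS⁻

OBs⁻ > CF₃COO⁻ > NCO⁻ > HS⁻ > CN⁻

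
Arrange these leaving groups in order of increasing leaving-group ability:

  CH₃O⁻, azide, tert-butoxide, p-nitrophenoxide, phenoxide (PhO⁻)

Rank by basicity of the departing species: weakest base leaves most easily.
azide: pKₐ(HN₃) ≈ 4.7 — linear, resonance-stabilised
p-nitrophenoxide: pKₐ(p-nitrophenol) ≈ 7.2
phenoxide (PhO⁻): pKₐ(C₆H₅OH (phenol)) ≈ 10
CH₃O⁻: pKₐ(CH₃OH) ≈ 15.5
tert-butoxide: pKₐ(t-BuOH) ≈ 18 — bulky, strongly basic alkoxide
The question asks for worst first, so the sequence is read in increasing leaving-group ability.

tert-butoxide < CH₃O⁻ < phenoxide (PhO⁻) < p-nitrophenoxide < azide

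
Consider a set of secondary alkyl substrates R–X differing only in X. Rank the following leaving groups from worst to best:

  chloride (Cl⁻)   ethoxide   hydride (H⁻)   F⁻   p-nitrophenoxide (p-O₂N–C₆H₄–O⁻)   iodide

A good leaving group is a weak base: the lower the pKₐ of its conjugate acid, the more readily it departs.
iodide: pKₐ(HI) ≈ -10
chloride (Cl⁻): pKₐ(HCl) ≈ -7 — moderately weak base
F⁻: pKₐ(HF) ≈ 3.2
p-nitrophenoxide (p-O₂N–C₆H₄–O⁻): pKₐ(p-nitrophenol) ≈ 7.2
ethoxide: pKₐ(CH₃CH₂OH) ≈ 16 — strong base; alkoxides do not leave unassisted
hydride (H⁻): pKₐ(H₂) ≈ 36
Reversing gives the worst-to-best order requested.

hydride (H⁻) < ethoxide < p-nitrophenoxide (p-O₂N–C₆H₄–O⁻) < F⁻ < chloride (Cl⁻) < iodide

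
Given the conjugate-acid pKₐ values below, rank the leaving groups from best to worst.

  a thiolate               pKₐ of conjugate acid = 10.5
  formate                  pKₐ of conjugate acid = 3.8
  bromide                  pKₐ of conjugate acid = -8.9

Lower conjugate-acid pKₐ ⇒ weaker base ⇒ better leaving group.
Sorting by the given values: bromide (-8.9), formate (3.8), a thiolate (10.5).

bromide > formate > a thiolate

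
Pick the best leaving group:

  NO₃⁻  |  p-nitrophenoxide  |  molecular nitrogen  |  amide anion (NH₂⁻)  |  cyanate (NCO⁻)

molecular nitrogen

molecular nitrogen: no meaningful conjugate acid; N₂ departs as an exceptionally stable neutral molecule
NO₃⁻: pKₐ(HNO₃) ≈ -1.3
cyanate (NCO⁻): pKₐ(HOCN) ≈ 3.5
p-nitrophenoxide: pKₐ(p-nitrophenol) ≈ 7.2
amide anion (NH₂⁻): pKₐ(NH₃) ≈ 38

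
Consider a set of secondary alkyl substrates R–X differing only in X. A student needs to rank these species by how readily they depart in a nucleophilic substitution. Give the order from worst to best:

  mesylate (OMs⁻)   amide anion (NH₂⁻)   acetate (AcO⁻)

amide anion (NH₂⁻) < acetate (AcO⁻) < mesylate (OMs⁻)

mesylate (OMs⁻): pKₐ(CH₃SO₃H (MsOH)) ≈ -1.9 — resonance-delocalised alkanesulfonate
acetate (AcO⁻): pKₐ(CH₃COOH) ≈ 4.8 — resonance-stabilised but still a weak base
amide anion (NH₂⁻): pKₐ(NH₃) ≈ 38 — extremely strong base; never a leaving group
Reversing gives the worst-to-best order requested.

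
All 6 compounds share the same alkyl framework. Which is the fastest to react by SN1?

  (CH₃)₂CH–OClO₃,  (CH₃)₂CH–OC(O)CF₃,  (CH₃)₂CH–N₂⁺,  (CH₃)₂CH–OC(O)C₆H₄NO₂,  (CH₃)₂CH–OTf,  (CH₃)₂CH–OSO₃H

With the same alkyl group throughout, only the leaving group differentiates the rates.
The more stable X⁻ (or X) is on its own — i.e. the weaker a base it is — the better a leaving group it makes.
(CH₃)₂CH–N₂⁺ loses N₂: no meaningful conjugate acid; N₂ departs as an exceptionally stable neutral molecule
(CH₃)₂CH–OTf loses OTf⁻: pKₐ(CF₃SO₃H (triflic acid)) ≈ -14
(CH₃)₂CH–OClO₃ loses ClO₄⁻: pKₐ(HClO₄) ≈ -10
(CH₃)₂CH–OSO₃H loses HSO₄⁻: pKₐ(H₂SO₄) ≈ -3
(CH₃)₂CH–OC(O)CF₃ loses CF₃COO⁻: pKₐ(CF₃COOH) ≈ 0.2
(CH₃)₂CH–OC(O)C₆H₄NO₂ loses p-O₂N–C₆H₄–COO⁻: pKₐ(p-nitrobenzoic acid) ≈ 3.4

(CH₃)₂CH–N₂⁺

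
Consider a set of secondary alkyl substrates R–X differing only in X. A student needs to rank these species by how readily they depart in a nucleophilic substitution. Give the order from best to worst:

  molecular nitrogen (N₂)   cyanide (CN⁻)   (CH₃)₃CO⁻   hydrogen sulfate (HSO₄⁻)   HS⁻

molecular nitrogen (N₂) > hydrogen sulfate (HSO₄⁻) > HS⁻ > cyanide (CN⁻) > (CH₃)₃CO⁻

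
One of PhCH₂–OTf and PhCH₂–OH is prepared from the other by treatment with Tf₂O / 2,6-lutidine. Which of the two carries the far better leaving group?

PhCH₂–OTf

From PhCH₂–OH the departing group would be OH⁻ (pKₐ(H₂O) ≈ 15.7). Strong base; essentially never leaves without prior activation.
From PhCH₂–OTf the leaving group is OTf⁻ (pKₐ(CF₃SO₃H (triflic acid)) ≈ -14). Charge spread over three oxygens and a CF₃ group; the premier leaving group in synthesis.
Treatment with Tf₂O / 2,6-lutidine works by converting the hydroxyl into a triflate, making PhCH₂–OTf enormously more reactive.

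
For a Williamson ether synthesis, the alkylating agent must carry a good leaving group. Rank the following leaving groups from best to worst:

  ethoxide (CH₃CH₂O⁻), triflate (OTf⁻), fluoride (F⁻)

triflate (OTf⁻): pKₐ(CF₃SO₃H (triflic acid)) ≈ -14
fluoride (F⁻): pKₐ(HF) ≈ 3.2
ethoxide (CH₃CH₂O⁻): pKₐ(CH₃CH₂OH) ≈ 16

triflate (OTf⁻) > fluoride (F⁻) > ethoxide (CH₃CH₂O⁻)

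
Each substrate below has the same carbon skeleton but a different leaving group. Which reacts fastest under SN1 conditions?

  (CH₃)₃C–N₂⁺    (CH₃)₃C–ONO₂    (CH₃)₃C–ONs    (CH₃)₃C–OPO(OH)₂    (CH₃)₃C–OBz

(CH₃)₃C–N₂⁺

Identical carbon frameworks mean the comparison reduces to leaving-group quality.
A good leaving group is a weak base: the lower the pKₐ of its conjugate acid, the more readily it departs.
(CH₃)₃C–N₂⁺ loses N₂: no meaningful conjugate acid; N₂ departs as an exceptionally stable neutral molecule
(CH₃)₃C–ONs loses ONs⁻: pKₐ(p-O₂NC₆H₄SO₃H) ≈ -3.5
(CH₃)₃C–ONO₂ loses NO₃⁻: pKₐ(HNO₃) ≈ -1.3
(CH₃)₃C–OPO(OH)₂ loses H₂PO₄⁻: pKₐ(H₃PO₄) ≈ 2.1
(CH₃)₃C–OBz loses PhCOO⁻: pKₐ(C₆H₅COOH) ≈ 4.2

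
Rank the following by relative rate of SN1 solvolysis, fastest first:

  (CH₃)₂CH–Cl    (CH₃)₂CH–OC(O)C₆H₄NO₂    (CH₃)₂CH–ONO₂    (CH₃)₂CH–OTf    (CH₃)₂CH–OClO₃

(CH₃)₂CH–OTf > (CH₃)₂CH–OClO₃ > (CH₃)₂CH–Cl > (CH₃)₂CH–ONO₂ > (CH₃)₂CH–OC(O)C₆H₄NO₂

Same R in every case — rank the leaving groups.
The more stable X⁻ (or X) is on its own — i.e. the weaker a base it is — the better a leaving group it makes.
(CH₃)₂CH–OTf loses OTf⁻: pKₐ(CF₃SO₃H (triflic acid)) ≈ -14
(CH₃)₂CH–OClO₃ loses ClO₄⁻: pKₐ(HClO₄) ≈ -10
(CH₃)₂CH–Cl loses Cl⁻: pKₐ(HCl) ≈ -7
(CH₃)₂CH–ONO₂ loses NO₃⁻: pKₐ(HNO₃) ≈ -1.3
(CH₃)₂CH–OC(O)C₆H₄NO₂ loses p-O₂N–C₆H₄–COO⁻: pKₐ(p-nitrobenzoic acid) ≈ 3.4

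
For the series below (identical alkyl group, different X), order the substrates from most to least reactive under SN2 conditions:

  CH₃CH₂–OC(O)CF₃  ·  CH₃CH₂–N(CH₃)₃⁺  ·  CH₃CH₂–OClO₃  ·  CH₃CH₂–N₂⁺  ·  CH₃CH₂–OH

Same R in every case — rank the leaving groups.
The more stable X⁻ (or X) is on its own — i.e. the weaker a base it is — the better a leaving group it makes.
CH₃CH₂–N₂⁺ loses N₂: no meaningful conjugate acid; N₂ departs as an exceptionally stable neutral molecule
CH₃CH₂–OClO₃ loses ClO₄⁻: pKₐ(HClO₄) ≈ -10
CH₃CH₂–OC(O)CF₃ loses CF₃COO⁻: pKₐ(CF₃COOH) ≈ 0.2
CH₃CH₂–N(CH₃)₃⁺ loses NR'₃: pKₐ(R'₃NH⁺) ≈ 10.7
CH₃CH₂–OH loses OH⁻: pKₐ(H₂O) ≈ 15.7

CH₃CH₂–N₂⁺ > CH₃CH₂–OClO₃ > CH₃CH₂–OC(O)CF₃ > CH₃CH₂–N(CH₃)₃⁺ > CH₃CH₂–OH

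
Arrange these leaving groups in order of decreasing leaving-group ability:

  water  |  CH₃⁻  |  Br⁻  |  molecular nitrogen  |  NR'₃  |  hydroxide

molecular nitrogen > Br⁻ > water > NR'₃ > hydroxide > CH₃⁻

molecular nitrogen: no meaningful conjugate acid; N₂ departs as an exceptionally stable neutral molecule
Br⁻: pKₐ(HBr) ≈ -9
water: pKₐ(H₃O⁺) ≈ -1.7
NR'₃: pKₐ(R'₃NH⁺) ≈ 10.7
hydroxide: pKₐ(H₂O) ≈ 15.7
CH₃⁻: pKₐ(CH₄) ≈ 48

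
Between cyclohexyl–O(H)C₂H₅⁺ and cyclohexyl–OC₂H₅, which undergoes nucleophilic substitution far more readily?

cyclohexyl–O(H)C₂H₅⁺

From cyclohexyl–OC₂H₅ the departing group would be CH₃CH₂O⁻ (pKₐ(CH₃CH₂OH) ≈ 16). Strong base; alkoxides do not leave unassisted.
From cyclohexyl–O(H)C₂H₅⁺ the leaving group is R'OH (pKₐ(R'OH₂⁺) ≈ -2.4). Neutral; leaves from a protonated ether (an oxonium ion, R–O(H)R'⁺).
(In practice cyclohexyl–O(H)C₂H₅⁺ is made from cyclohexyl–OC₂H₅ by protonation with concentrated HBr, allowing neutral ethanol, rather than ethoxide, to depart.)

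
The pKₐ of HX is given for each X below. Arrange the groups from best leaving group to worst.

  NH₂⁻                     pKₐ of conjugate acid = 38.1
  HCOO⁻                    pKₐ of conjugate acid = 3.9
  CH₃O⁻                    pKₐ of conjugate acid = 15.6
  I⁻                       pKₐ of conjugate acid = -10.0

Lower conjugate-acid pKₐ ⇒ weaker base ⇒ better leaving group.
Sorting by the given values: I⁻ (-10.0), HCOO⁻ (3.9), CH₃O⁻ (15.6), NH₂⁻ (38.1).

I⁻ > HCOO⁻ > CH₃O⁻ > NH₂⁻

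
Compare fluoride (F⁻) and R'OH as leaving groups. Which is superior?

R'OH

R'OH is the better leaving group.
pKₐ(R'OH₂⁺) ≈ -2.4 versus pKₐ(HF) ≈ 3.2: R'OH is the much weaker base.
Neutral; leaves from a protonated ether (an oxonium ion, R–O(H)R'⁺).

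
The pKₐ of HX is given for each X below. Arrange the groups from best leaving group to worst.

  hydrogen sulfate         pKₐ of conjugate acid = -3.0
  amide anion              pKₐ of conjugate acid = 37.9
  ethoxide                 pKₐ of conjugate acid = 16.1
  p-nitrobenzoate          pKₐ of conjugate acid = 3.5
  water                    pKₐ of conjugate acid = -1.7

hydrogen sulfate > water > p-nitrobenzoate > ethoxide > amide anion

Lower conjugate-acid pKₐ ⇒ weaker base ⇒ better leaving group.
Sorting by the given values: hydrogen sulfate (-3.0), water (-1.7), p-nitrobenzoate (3.5), ethoxide (16.1), amide anion (37.9).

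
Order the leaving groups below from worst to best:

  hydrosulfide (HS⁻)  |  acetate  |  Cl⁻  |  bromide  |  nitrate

The more stable X⁻ (or X) is on its own — i.e. the weaker a base it is — the better a leaving group it makes.
bromide: pKₐ(HBr) ≈ -9
Cl⁻: pKₐ(HCl) ≈ -7
nitrate: pKₐ(HNO₃) ≈ -1.3
acetate: pKₐ(CH₃COOH) ≈ 4.8 — resonance-stabilised but still a weak base
hydrosulfide (HS⁻): pKₐ(H₂S) ≈ 7 — larger and more polarisable than the oxygen analogue
Listed from poorest to best leaving group as asked.

hydrosulfide (HS⁻) < acetate < nitrate < Cl⁻ < bromide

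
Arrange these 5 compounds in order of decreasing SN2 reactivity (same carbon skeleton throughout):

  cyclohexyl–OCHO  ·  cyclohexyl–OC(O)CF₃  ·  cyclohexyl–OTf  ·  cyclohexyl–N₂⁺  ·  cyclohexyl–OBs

With the same alkyl group throughout, only the leaving group differentiates the rates.
A good leaving group is a weak base: the lower the pKₐ of its conjugate acid, the more readily it departs.
cyclohexyl–N₂⁺ loses N₂: no meaningful conjugate acid; N₂ departs as an exceptionally stable neutral molecule
cyclohexyl–OTf loses OTf⁻: pKₐ(CF₃SO₃H (triflic acid)) ≈ -14
cyclohexyl–OBs loses OBs⁻: pKₐ(p-BrC₆H₄SO₃H) ≈ -2.8
cyclohexyl–OC(O)CF₃ loses CF₃COO⁻: pKₐ(CF₃COOH) ≈ 0.2
cyclohexyl–OCHO loses HCOO⁻: pKₐ(HCOOH) ≈ 3.8

cyclohexyl–N₂⁺ > cyclohexyl–OTf > cyclohexyl–OBs > cyclohexyl–OC(O)CF₃ > cyclohexyl–OCHO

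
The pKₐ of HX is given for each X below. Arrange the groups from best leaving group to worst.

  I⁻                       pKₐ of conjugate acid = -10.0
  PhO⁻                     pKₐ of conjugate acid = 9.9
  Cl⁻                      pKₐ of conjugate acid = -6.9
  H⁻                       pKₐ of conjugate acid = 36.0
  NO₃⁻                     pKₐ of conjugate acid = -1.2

I⁻ > Cl⁻ > NO₃⁻ > PhO⁻ > H⁻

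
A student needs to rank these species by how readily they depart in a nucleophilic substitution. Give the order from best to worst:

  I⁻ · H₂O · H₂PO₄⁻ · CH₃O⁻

I⁻ > H₂O > H₂PO₄⁻ > CH₃O⁻

I⁻: pKₐ(HI) ≈ -10
H₂O: pKₐ(H₃O⁺) ≈ -1.7
H₂PO₄⁻: pKₐ(H₃PO₄) ≈ 2.1 — moderate base; biological leaving group after further activation
CH₃O⁻: pKₐ(CH₃OH) ≈ 15.5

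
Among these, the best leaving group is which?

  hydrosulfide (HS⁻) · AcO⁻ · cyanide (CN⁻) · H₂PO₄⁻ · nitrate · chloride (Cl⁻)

chloride (Cl⁻)

Rank by basicity of the departing species: weakest base leaves most easily.
chloride (Cl⁻): pKₐ(HCl) ≈ -7
nitrate: pKₐ(HNO₃) ≈ -1.3
H₂PO₄⁻: pKₐ(H₃PO₄) ≈ 2.1
AcO⁻: pKₐ(CH₃COOH) ≈ 4.8
hydrosulfide (HS⁻): pKₐ(H₂S) ≈ 7
cyanide (CN⁻): pKₐ(HCN) ≈ 9.2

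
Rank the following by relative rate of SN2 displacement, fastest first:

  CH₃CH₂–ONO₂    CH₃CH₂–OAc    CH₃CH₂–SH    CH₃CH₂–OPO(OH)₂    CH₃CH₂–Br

CH₃CH₂–Br > CH₃CH₂–ONO₂ > CH₃CH₂–OPO(OH)₂ > CH₃CH₂–OAc > CH₃CH₂–SH

Identical carbon frameworks mean the comparison reduces to leaving-group quality.
Leaving-group ability tracks the stability of the departed species; conjugate-acid pKₐ is the usual yardstick (lower pKₐ → better LG).
CH₃CH₂–Br loses Br⁻: pKₐ(HBr) ≈ -9
CH₃CH₂–ONO₂ loses NO₃⁻: pKₐ(HNO₃) ≈ -1.3
CH₃CH₂–OPO(OH)₂ loses H₂PO₄⁻: pKₐ(H₃PO₄) ≈ 2.1
CH₃CH₂–OAc loses AcO⁻: pKₐ(CH₃COOH) ≈ 4.8
CH₃CH₂–SH loses HS⁻: pKₐ(H₂S) ≈ 7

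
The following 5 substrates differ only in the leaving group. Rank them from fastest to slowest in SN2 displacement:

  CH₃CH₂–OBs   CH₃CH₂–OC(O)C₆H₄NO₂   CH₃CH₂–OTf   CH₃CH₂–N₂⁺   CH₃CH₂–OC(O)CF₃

CH₃CH₂–N₂⁺ > CH₃CH₂–OTf > CH₃CH₂–OBs > CH₃CH₂–OC(O)CF₃ > CH₃CH₂–OC(O)C₆H₄NO₂

Identical carbon frameworks mean the comparison reduces to leaving-group quality.
The more stable X⁻ (or X) is on its own — i.e. the weaker a base it is — the better a leaving group it makes.
CH₃CH₂–N₂⁺ loses N₂: no meaningful conjugate acid; N₂ departs as an exceptionally stable neutral molecule
CH₃CH₂–OTf loses OTf⁻: pKₐ(CF₃SO₃H (triflic acid)) ≈ -14
CH₃CH₂–OBs loses OBs⁻: pKₐ(p-BrC₆H₄SO₃H) ≈ -2.8
CH₃CH₂–OC(O)CF₃ loses CF₃COO⁻: pKₐ(CF₃COOH) ≈ 0.2
CH₃CH₂–OC(O)C₆H₄NO₂ loses p-O₂N–C₆H₄–COO⁻: pKₐ(p-nitrobenzoic acid) ≈ 3.4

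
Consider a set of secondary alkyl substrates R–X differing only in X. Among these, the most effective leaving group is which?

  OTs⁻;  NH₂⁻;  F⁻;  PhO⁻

Leaving-group ability tracks the stability of the departed species; conjugate-acid pKₐ is the usual yardstick (lower pKₐ → better LG).
OTs⁻: pKₐ(p-CH₃C₆H₄SO₃H (TsOH)) ≈ -2.8
F⁻: pKₐ(HF) ≈ 3.2
PhO⁻: pKₐ(C₆H₅OH (phenol)) ≈ 10
NH₂⁻: pKₐ(NH₃) ≈ 38

OTs⁻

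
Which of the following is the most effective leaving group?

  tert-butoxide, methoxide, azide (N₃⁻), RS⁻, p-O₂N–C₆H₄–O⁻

Rank by basicity of the departing species: weakest base leaves most easily.
azide (N₃⁻): pKₐ(HN₃) ≈ 4.7
p-O₂N–C₆H₄–O⁻: pKₐ(p-nitrophenol) ≈ 7.2
RS⁻: pKₐ(RSH (a thiol)) ≈ 10.5
methoxide: pKₐ(CH₃OH) ≈ 15.5
tert-butoxide: pKₐ(t-BuOH) ≈ 18

azide (N₃⁻)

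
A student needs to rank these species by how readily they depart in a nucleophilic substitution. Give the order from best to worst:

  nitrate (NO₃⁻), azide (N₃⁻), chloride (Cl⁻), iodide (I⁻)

iodide (I⁻): pKₐ(HI) ≈ -10 — large, highly polarisable; very weak base
chloride (Cl⁻): pKₐ(HCl) ≈ -7
nitrate (NO₃⁻): pKₐ(HNO₃) ≈ -1.3
azide (N₃⁻): pKₐ(HN₃) ≈ 4.7 — linear, resonance-stabilised

iodide (I⁻) > chloride (Cl⁻) > nitrate (NO₃⁻) > azide (N₃⁻)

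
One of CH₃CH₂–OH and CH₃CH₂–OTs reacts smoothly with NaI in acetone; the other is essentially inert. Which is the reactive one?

CH₃CH₂–OTs

From CH₃CH₂–OH the departing group would be OH⁻ (pKₐ(H₂O) ≈ 15.7). Strong base; essentially never leaves without prior activation.
From CH₃CH₂–OTs the leaving group is OTs⁻ (pKₐ(p-CH₃C₆H₄SO₃H (TsOH)) ≈ -2.8). Resonance-delocalised arenesulfonate.
(In practice CH₃CH₂–OTs is made from CH₃CH₂–OH by treatment with TsCl / pyridine, converting the hydroxyl into a tosylate.)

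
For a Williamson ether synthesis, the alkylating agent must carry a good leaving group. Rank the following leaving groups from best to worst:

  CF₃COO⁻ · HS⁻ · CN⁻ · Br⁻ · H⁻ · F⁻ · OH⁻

Br⁻: pKₐ(HBr) ≈ -9 — weak base; good leaving group
CF₃COO⁻: pKₐ(CF₃COOH) ≈ 0.2
F⁻: pKₐ(HF) ≈ 3.2 — small and strongly basic; the poor halide leaving group
HS⁻: pKₐ(H₂S) ≈ 7
CN⁻: pKₐ(HCN) ≈ 9.2
OH⁻: pKₐ(H₂O) ≈ 15.7 — strong base; essentially never leaves without prior activation
H⁻: pKₐ(H₂) ≈ 36

Br⁻ > CF₃COO⁻ > F⁻ > HS⁻ > CN⁻ > OH⁻ > H⁻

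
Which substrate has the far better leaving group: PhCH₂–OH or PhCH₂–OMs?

From PhCH₂–OH the departing group would be OH⁻ (pKₐ(H₂O) ≈ 15.7). Strong base; essentially never leaves without prior activation.
From PhCH₂–OMs the leaving group is OMs⁻ (pKₐ(CH₃SO₃H (MsOH)) ≈ -1.9). Resonance-delocalised alkanesulfonate.
(In practice PhCH₂–OMs is made from PhCH₂–OH by treatment with MsCl / Et₃N, converting the hydroxyl into a mesylate.)

PhCH₂–OMs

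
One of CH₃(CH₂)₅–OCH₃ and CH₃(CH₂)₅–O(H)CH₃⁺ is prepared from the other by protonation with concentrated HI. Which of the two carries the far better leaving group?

CH₃(CH₂)₅–O(H)CH₃⁺

From CH₃(CH₂)₅–OCH₃ the departing group would be CH₃O⁻ (pKₐ(CH₃OH) ≈ 15.5). Strong base; alkoxides do not leave unassisted.
From CH₃(CH₂)₅–O(H)CH₃⁺ the leaving group is R'OH (pKₐ(R'OH₂⁺) ≈ -2.4). Neutral; leaves from a protonated ether (an oxonium ion, R–O(H)R'⁺).
Protonation with concentrated HI works by allowing neutral methanol, rather than methoxide, to depart, making CH₃(CH₂)₅–O(H)CH₃⁺ enormously more reactive.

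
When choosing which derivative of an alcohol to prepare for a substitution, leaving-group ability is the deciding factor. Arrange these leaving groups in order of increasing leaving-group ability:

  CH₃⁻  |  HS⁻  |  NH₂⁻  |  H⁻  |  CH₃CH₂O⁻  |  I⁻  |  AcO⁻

CH₃⁻ < NH₂⁻ < H⁻ < CH₃CH₂O⁻ < HS⁻ < AcO⁻ < I⁻

A good leaving group is a weak base: the lower the pKₐ of its conjugate acid, the more readily it departs.
I⁻: pKₐ(HI) ≈ -10
AcO⁻: pKₐ(CH₃COOH) ≈ 4.8 — resonance-stabilised but still a weak base
HS⁻: pKₐ(H₂S) ≈ 7
CH₃CH₂O⁻: pKₐ(CH₃CH₂OH) ≈ 16 — strong base; alkoxides do not leave unassisted
H⁻: pKₐ(H₂) ≈ 36 — extremely strong base; leaves only in special hydride-transfer contexts
NH₂⁻: pKₐ(NH₃) ≈ 38 — extremely strong base; never a leaving group
CH₃⁻: pKₐ(CH₄) ≈ 48
Listed from poorest to best leaving group as asked.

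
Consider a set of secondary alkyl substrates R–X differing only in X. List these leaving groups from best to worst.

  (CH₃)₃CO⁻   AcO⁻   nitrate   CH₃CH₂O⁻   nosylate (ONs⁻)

nosylate (ONs⁻) > nitrate > AcO⁻ > CH₃CH₂O⁻ > (CH₃)₃CO⁻

nosylate (ONs⁻): pKₐ(p-O₂NC₆H₄SO₃H) ≈ -3.5 — p-nitro group further stabilises the sulfonate
nitrate: pKₐ(HNO₃) ≈ -1.3
AcO⁻: pKₐ(CH₃COOH) ≈ 4.8
CH₃CH₂O⁻: pKₐ(CH₃CH₂OH) ≈ 16
(CH₃)₃CO⁻: pKₐ(t-BuOH) ≈ 18 — bulky, strongly basic alkoxide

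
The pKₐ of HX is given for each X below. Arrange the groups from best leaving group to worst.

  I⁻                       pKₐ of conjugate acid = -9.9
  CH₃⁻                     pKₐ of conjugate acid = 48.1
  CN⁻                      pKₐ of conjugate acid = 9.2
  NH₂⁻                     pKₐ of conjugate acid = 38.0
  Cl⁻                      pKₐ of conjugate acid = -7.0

I⁻ > Cl⁻ > CN⁻ > NH₂⁻ > CH₃⁻

Lower conjugate-acid pKₐ ⇒ weaker base ⇒ better leaving group.
Sorting by the given values: I⁻ (-9.9), Cl⁻ (-7.0), CN⁻ (9.2), NH₂⁻ (38.0), CH₃⁻ (48.1).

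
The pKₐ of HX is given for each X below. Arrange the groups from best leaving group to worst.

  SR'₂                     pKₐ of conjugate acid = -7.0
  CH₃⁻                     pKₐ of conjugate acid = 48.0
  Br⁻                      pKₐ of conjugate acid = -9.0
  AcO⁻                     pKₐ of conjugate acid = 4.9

Br⁻ > SR'₂ > AcO⁻ > CH₃⁻

Lower conjugate-acid pKₐ ⇒ weaker base ⇒ better leaving group.
Sorting by the given values: Br⁻ (-9.0), SR'₂ (-7.0), AcO⁻ (4.9), CH₃⁻ (48.0).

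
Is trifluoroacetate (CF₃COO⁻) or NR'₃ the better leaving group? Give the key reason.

trifluoroacetate (CF₃COO⁻) is the better leaving group.
pKₐ(CF₃COOH) ≈ 0.2 versus pKₐ(R'₃NH⁺) ≈ 10.7: trifluoroacetate (CF₃COO⁻) is the much weaker base.
Strongly electron-withdrawing CF₃ stabilises the carboxylate.

trifluoroacetate (CF₃COO⁻)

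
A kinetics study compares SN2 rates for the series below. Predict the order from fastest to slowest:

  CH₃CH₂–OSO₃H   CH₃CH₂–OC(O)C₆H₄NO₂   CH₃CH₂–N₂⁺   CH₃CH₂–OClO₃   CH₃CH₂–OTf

Same R in every case — rank the leaving groups.
Rank by basicity of the departing species: weakest base leaves most easily.
CH₃CH₂–N₂⁺ loses N₂: no meaningful conjugate acid; N₂ departs as an exceptionally stable neutral molecule
CH₃CH₂–OTf loses OTf⁻: pKₐ(CF₃SO₃H (triflic acid)) ≈ -14
CH₃CH₂–OClO₃ loses ClO₄⁻: pKₐ(HClO₄) ≈ -10
CH₃CH₂–OSO₃H loses HSO₄⁻: pKₐ(H₂SO₄) ≈ -3
CH₃CH₂–OC(O)C₆H₄NO₂ loses p-O₂N–C₆H₄–COO⁻: pKₐ(p-nitrobenzoic acid) ≈ 3.4

CH₃CH₂–N₂⁺ > CH₃CH₂–OTf > CH₃CH₂–OClO₃ > CH₃CH₂–OSO₃H > CH₃CH₂–OC(O)C₆H₄NO₂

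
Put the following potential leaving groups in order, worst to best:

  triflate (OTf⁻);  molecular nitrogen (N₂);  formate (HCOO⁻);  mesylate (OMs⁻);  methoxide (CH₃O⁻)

methoxide (CH₃O⁻) < formate (HCOO⁻) < mesylate (OMs⁻) < triflate (OTf⁻) < molecular nitrogen (N₂)

The more stable X⁻ (or X) is on its own — i.e. the weaker a base it is — the better a leaving group it makes.
molecular nitrogen (N₂): no meaningful conjugate acid; N₂ departs as an exceptionally stable neutral molecule
triflate (OTf⁻): pKₐ(CF₃SO₃H (triflic acid)) ≈ -14
mesylate (OMs⁻): pKₐ(CH₃SO₃H (MsOH)) ≈ -1.9
formate (HCOO⁻): pKₐ(HCOOH) ≈ 3.8 — resonance-stabilised carboxylate
methoxide (CH₃O⁻): pKₐ(CH₃OH) ≈ 15.5 — strong base; alkoxides do not leave unassisted
Reversing gives the worst-to-best order requested.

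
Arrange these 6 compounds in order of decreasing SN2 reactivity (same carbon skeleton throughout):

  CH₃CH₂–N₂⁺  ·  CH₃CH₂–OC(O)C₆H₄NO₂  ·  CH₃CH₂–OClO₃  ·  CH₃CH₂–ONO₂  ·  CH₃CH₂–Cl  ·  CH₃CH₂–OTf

CH₃CH₂–N₂⁺ > CH₃CH₂–OTf > CH₃CH₂–OClO₃ > CH₃CH₂–Cl > CH₃CH₂–ONO₂ > CH₃CH₂–OC(O)C₆H₄NO₂

The skeletons are identical, so relative rate is governed entirely by leaving-group ability.
Leaving-group ability tracks the stability of the departed species; conjugate-acid pKₐ is the usual yardstick (lower pKₐ → better LG).
CH₃CH₂–N₂⁺ loses N₂: no meaningful conjugate acid; N₂ departs as an exceptionally stable neutral molecule
CH₃CH₂–OTf loses OTf⁻: pKₐ(CF₃SO₃H (triflic acid)) ≈ -14
CH₃CH₂–OClO₃ loses ClO₄⁻: pKₐ(HClO₄) ≈ -10
CH₃CH₂–Cl loses Cl⁻: pKₐ(HCl) ≈ -7
CH₃CH₂–ONO₂ loses NO₃⁻: pKₐ(HNO₃) ≈ -1.3
CH₃CH₂–OC(O)C₆H₄NO₂ loses p-O₂N–C₆H₄–COO⁻: pKₐ(p-nitrobenzoic acid) ≈ 3.4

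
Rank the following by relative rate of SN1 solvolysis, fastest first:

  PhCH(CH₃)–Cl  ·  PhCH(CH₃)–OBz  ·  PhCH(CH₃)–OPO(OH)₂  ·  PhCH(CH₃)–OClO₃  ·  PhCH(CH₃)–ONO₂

PhCH(CH₃)–OClO₃ > PhCH(CH₃)–Cl > PhCH(CH₃)–ONO₂ > PhCH(CH₃)–OPO(OH)₂ > PhCH(CH₃)–OBz

The skeletons are identical, so relative rate is governed entirely by leaving-group ability.
Leaving-group ability tracks the stability of the departed species; conjugate-acid pKₐ is the usual yardstick (lower pKₐ → better LG).
PhCH(CH₃)–OClO₃ loses ClO₄⁻: pKₐ(HClO₄) ≈ -10
PhCH(CH₃)–Cl loses Cl⁻: pKₐ(HCl) ≈ -7
PhCH(CH₃)–ONO₂ loses NO₃⁻: pKₐ(HNO₃) ≈ -1.3
PhCH(CH₃)–OPO(OH)₂ loses H₂PO₄⁻: pKₐ(H₃PO₄) ≈ 2.1
PhCH(CH₃)–OBz loses PhCOO⁻: pKₐ(C₆H₅COOH) ≈ 4.2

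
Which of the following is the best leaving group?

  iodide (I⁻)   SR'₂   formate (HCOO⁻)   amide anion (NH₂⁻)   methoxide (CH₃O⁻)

The more stable X⁻ (or X) is on its own — i.e. the weaker a base it is — the better a leaving group it makes.
iodide (I⁻): pKₐ(HI) ≈ -10
SR'₂: pKₐ(R'₂SH⁺) ≈ -7
formate (HCOO⁻): pKₐ(HCOOH) ≈ 3.8
methoxide (CH₃O⁻): pKₐ(CH₃OH) ≈ 15.5
amide anion (NH₂⁻): pKₐ(NH₃) ≈ 38

iodide (I⁻)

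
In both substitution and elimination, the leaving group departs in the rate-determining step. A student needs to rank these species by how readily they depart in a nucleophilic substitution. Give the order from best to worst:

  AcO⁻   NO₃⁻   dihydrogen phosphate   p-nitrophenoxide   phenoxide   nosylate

Leaving-group ability tracks the stability of the departed species; conjugate-acid pKₐ is the usual yardstick (lower pKₐ → better LG).
nosylate: pKₐ(p-O₂NC₆H₄SO₃H) ≈ -3.5
NO₃⁻: pKₐ(HNO₃) ≈ -1.3
dihydrogen phosphate: pKₐ(H₃PO₄) ≈ 2.1
AcO⁻: pKₐ(CH₃COOH) ≈ 4.8
p-nitrophenoxide: pKₐ(p-nitrophenol) ≈ 7.2
phenoxide: pKₐ(C₆H₅OH (phenol)) ≈ 10

nosylate > NO₃⁻ > dihydrogen phosphate > AcO⁻ > p-nitrophenoxide > phenoxide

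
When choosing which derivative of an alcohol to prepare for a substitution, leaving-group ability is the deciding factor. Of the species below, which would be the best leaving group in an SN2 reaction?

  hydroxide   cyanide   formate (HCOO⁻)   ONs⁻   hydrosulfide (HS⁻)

ONs⁻

ONs⁻: pKₐ(p-O₂NC₆H₄SO₃H) ≈ -3.5
formate (HCOO⁻): pKₐ(HCOOH) ≈ 3.8
hydrosulfide (HS⁻): pKₐ(H₂S) ≈ 7
cyanide: pKₐ(HCN) ≈ 9.2
hydroxide: pKₐ(H₂O) ≈ 15.7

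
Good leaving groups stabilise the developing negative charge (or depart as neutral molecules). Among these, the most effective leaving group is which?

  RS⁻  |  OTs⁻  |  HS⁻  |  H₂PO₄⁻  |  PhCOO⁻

OTs⁻: pKₐ(p-CH₃C₆H₄SO₃H (TsOH)) ≈ -2.8
H₂PO₄⁻: pKₐ(H₃PO₄) ≈ 2.1
PhCOO⁻: pKₐ(C₆H₅COOH) ≈ 4.2
HS⁻: pKₐ(H₂S) ≈ 7
RS⁻: pKₐ(RSH (a thiol)) ≈ 10.5

OTs⁻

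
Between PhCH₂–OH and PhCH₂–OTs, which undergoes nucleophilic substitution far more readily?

From PhCH₂–OH the departing group would be OH⁻ (pKₐ(H₂O) ≈ 15.7). Strong base; essentially never leaves without prior activation.
From PhCH₂–OTs the leaving group is OTs⁻ (pKₐ(p-CH₃C₆H₄SO₃H (TsOH)) ≈ -2.8). Resonance-delocalised arenesulfonate.
(In practice PhCH₂–OTs is made from PhCH₂–OH by treatment with TsCl / pyridine, converting the hydroxyl into a tosylate.)

PhCH₂–OTs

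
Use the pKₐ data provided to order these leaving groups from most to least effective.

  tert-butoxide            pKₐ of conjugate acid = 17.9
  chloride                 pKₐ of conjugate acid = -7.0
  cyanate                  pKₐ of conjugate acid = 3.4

chloride > cyanate > tert-butoxide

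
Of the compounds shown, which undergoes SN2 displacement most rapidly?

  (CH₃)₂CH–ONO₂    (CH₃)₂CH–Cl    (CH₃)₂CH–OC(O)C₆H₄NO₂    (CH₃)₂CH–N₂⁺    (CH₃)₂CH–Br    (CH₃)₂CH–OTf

(CH₃)₂CH–N₂⁺

Identical carbon frameworks mean the comparison reduces to leaving-group quality.
The more stable X⁻ (or X) is on its own — i.e. the weaker a base it is — the better a leaving group it makes.
(CH₃)₂CH–N₂⁺ loses N₂: no meaningful conjugate acid; N₂ departs as an exceptionally stable neutral molecule
(CH₃)₂CH–OTf loses OTf⁻: pKₐ(CF₃SO₃H (triflic acid)) ≈ -14
(CH₃)₂CH–Br loses Br⁻: pKₐ(HBr) ≈ -9
(CH₃)₂CH–Cl loses Cl⁻: pKₐ(HCl) ≈ -7
(CH₃)₂CH–ONO₂ loses NO₃⁻: pKₐ(HNO₃) ≈ -1.3
(CH₃)₂CH–OC(O)C₆H₄NO₂ loses p-O₂N–C₆H₄–COO⁻: pKₐ(p-nitrobenzoic acid) ≈ 3.4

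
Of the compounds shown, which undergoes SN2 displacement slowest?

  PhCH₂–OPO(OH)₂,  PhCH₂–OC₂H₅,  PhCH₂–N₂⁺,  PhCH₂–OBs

PhCH₂–OC₂H₅

Identical carbon frameworks mean the comparison reduces to leaving-group quality.
Leaving-group ability tracks the stability of the departed species; conjugate-acid pKₐ is the usual yardstick (lower pKₐ → better LG).
PhCH₂–N₂⁺ loses N₂: no meaningful conjugate acid; N₂ departs as an exceptionally stable neutral molecule
PhCH₂–OBs loses OBs⁻: pKₐ(p-BrC₆H₄SO₃H) ≈ -2.8
PhCH₂–OPO(OH)₂ loses H₂PO₄⁻: pKₐ(H₃PO₄) ≈ 2.1
PhCH₂–OC₂H₅ loses CH₃CH₂O⁻: pKₐ(CH₃CH₂OH) ≈ 16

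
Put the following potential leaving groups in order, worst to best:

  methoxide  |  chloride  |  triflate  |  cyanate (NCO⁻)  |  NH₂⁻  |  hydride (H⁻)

NH₂⁻ < hydride (H⁻) < methoxide < cyanate (NCO⁻) < chloride < triflate

The more stable X⁻ (or X) is on its own — i.e. the weaker a base it is — the better a leaving group it makes.
triflate: pKₐ(CF₃SO₃H (triflic acid)) ≈ -14 — charge spread over three oxygens and a CF₃ group; the premier leaving group in synthesis
chloride: pKₐ(HCl) ≈ -7 — moderately weak base
cyanate (NCO⁻): pKₐ(HOCN) ≈ 3.5
methoxide: pKₐ(CH₃OH) ≈ 15.5
hydride (H⁻): pKₐ(H₂) ≈ 36 — extremely strong base; leaves only in special hydride-transfer contexts
NH₂⁻: pKₐ(NH₃) ≈ 38 — extremely strong base; never a leaving group
Listed from poorest to best leaving group as asked.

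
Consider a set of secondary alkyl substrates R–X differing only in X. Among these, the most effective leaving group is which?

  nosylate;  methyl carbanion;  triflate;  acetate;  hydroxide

The more stable X⁻ (or X) is on its own — i.e. the weaker a base it is — the better a leaving group it makes.
triflate: pKₐ(CF₃SO₃H (triflic acid)) ≈ -14
nosylate: pKₐ(p-O₂NC₆H₄SO₃H) ≈ -3.5
acetate: pKₐ(CH₃COOH) ≈ 4.8
hydroxide: pKₐ(H₂O) ≈ 15.7
methyl carbanion: pKₐ(CH₄) ≈ 48

triflate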